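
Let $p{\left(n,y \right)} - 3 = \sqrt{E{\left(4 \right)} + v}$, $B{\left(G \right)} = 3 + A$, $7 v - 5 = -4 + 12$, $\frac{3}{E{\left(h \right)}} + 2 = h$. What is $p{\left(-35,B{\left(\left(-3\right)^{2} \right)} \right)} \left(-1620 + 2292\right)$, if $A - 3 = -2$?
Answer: $2016 + 48 \sqrt{658} \approx 3247.3$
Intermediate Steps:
$A = 1$ ($A = 3 - 2 = 1$)
$E{\left(h \right)} = \frac{3}{-2 + h}$
$v = \frac{13}{7}$ ($v = \frac{5}{7} + \frac{-4 + 12}{7} = \frac{5}{7} + \frac{1}{7} \cdot 8 = \frac{5}{7} + \frac{8}{7} = \frac{13}{7} \approx 1.8571$)
$B{\left(G \right)} = 4$ ($B{\left(G \right)} = 3 + 1 = 4$)
$p{\left(n,y \right)} = 3 + \frac{\sqrt{658}}{14}$ ($p{\left(n,y \right)} = 3 + \sqrt{\frac{3}{-2 + 4} + \frac{13}{7}} = 3 + \sqrt{\frac{3}{2} + \frac{13}{7}} = 3 + \sqrt{\frac{47}{14}} = 3 + \frac{\sqrt{658}}{14}$)
$p{\left(-35,B{\left(\left(-3\right)^{2} \right)} \right)} \left(-1620 + 2292\right) = \left(3 + \frac{\sqrt{658}}{14}\right) \left(-1620 + 2292\right) = \left(3 + \frac{\sqrt{658}}{14}\right) 672 = 2016 + 48 \sqrt{658}$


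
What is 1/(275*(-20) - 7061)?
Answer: -1/12561 ≈ -7.9612e-5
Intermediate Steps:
1/(275*(-20) - 7061) = 1/(-5500 - 7061) = 1/(-12561) = -1/12561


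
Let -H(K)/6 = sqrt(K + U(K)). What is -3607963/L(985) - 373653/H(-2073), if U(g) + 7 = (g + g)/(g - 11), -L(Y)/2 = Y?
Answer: 3607963/1970 - 124551*I*sqrt(2256229054)/4330574 ≈ 1831.5 - 1366.1*I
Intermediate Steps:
L(Y) = -2*Y
U(g) = -7 + 2*g/(-11 + g) (U(g) = -7 + (g + g)/(g - 11) = -7 + (2*g)/(-11 + g) = -7 + 2*g/(-11 + g))
H(K) = -6*sqrt(K + (77 - 5*K)/(-11 + K))
-3607963/L(985) - 373653/H(-2073) = -3607963/((-2*985)) - 373653*I*sqrt(521)/(3*sqrt(77 + (-2073)**2 - 16*(-2073))) = -3607963/(-1970) - 373653*I*sqrt(521)/(3*sqrt(77 + 4297329 + 33168)) = -3607963*(-1/1970) - 373653*I*sqrt(2256229054)/12991722 = 3607963/1970 - 373653*I*sqrt(2256229054)/12991722 = 3607963/1970 - 124551*I*sqrt(2256229054)/4330574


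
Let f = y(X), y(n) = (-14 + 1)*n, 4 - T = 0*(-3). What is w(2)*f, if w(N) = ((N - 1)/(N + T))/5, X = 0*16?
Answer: 0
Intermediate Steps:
T = 4 (T = 4 - 0*(-3) = 4 - 1*0 = 4 + 0 = 4)
X = 0
y(n) = -13*n
f = 0 (f = -13*0 = 0)
w(N) = (-1 + N)/(5*(4 + N)) (w(N) = ((N - 1)/(N + 4))/5 = ((-1 + N)/(4 + N))*(1/5) = (-1 + N)/(5*(4 + N)))
w(2)*f = ((-1 + 2)/(5*(4 + 2)))*0 = ((1/5)*1/6)*0 = ((1/5)*(1/6)*1)*0 = (1/30)*0 = 0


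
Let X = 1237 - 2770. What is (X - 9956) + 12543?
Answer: 1054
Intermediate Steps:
X = -1533
(X - 9956) + 12543 = (-1533 - 9956) + 12543 = -11489 + 12543 = 1054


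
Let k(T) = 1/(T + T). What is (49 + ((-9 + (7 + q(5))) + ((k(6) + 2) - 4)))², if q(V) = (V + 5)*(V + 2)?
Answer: 1907161/144 ≈ 13244.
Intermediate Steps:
q(V) = (2 + V)*(5 + V) (q(V) = (5 + V)*(2 + V) = (2 + V)*(5 + V))
k(T) = 1/(2*T)
(49 + ((-9 + (7 + q(5))) + ((k(6) + 2) - 4)))² = (49 + ((-9 + (7 + (10 + 5² + 7*5))) + (((½)/6 + 2) - 4)))² = (49 + ((-9 + (7 + (10 + 25 + 35))) + (((½)*(⅙) + 2) - 4)))² = (49 + ((-9 + (7 + 70)) + ((1/12 + 2) - 4)))² = (49 + ((-9 + 77) + (25/12 - 4)))² = (49 + (68 - 23/12))² = (49 + 793/12)² = (1381/12)² = 1907161/144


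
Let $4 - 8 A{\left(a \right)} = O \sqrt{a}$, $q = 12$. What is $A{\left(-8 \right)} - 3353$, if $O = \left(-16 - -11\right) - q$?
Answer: $- \frac{6705}{2} + \frac{17 i \sqrt{2}}{4} \approx -3352.5 + 6.0104 i$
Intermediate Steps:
$O = -17$ ($O = \left(-16 - -11\right) - 12 = \left(-16 + 11\right) - 12 = -5 - 12 = -17$)
$A{\left(a \right)} = \frac{1}{2} + \frac{17 \sqrt{a}}{8}$ ($A{\left(a \right)} = \frac{1}{2} - \frac{\left(-17\right) \sqrt{a}}{8} = \frac{1}{2} + \frac{17 \sqrt{a}}{8}$)
$A{\left(-8 \right)} - 3353 = \left(\frac{1}{2} + \frac{17 \sqrt{-8}}{8}\right) - 3353 = \left(\frac{1}{2} + \frac{17 \cdot 2 i \sqrt{2}}{8}\right) - 3353 = \left(\frac{1}{2} + \frac{17 i \sqrt{2}}{4}\right) - 3353 = - \frac{6705}{2} + \frac{17 i \sqrt{2}}{4}$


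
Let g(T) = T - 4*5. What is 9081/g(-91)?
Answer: -3027/37 ≈ -81.811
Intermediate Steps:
g(T) = -20 + T (g(T) = T - 20 = -20 + T)
9081/g(-91) = 9081/(-20 - 91) = 9081/(-111) = 9081*(-1/111) = -3027/37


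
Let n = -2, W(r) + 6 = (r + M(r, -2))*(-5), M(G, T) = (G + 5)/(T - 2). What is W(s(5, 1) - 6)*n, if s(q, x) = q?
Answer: -8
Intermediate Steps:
M(G, T) = (5 + G)/(-2 + T)
W(r) = ¼ - 15*r/4 (W(r) = -6 + (r + (5 + r)/(-2 - 2))*(-5) = -6 + (r + (5 + r)/(-4))*(-5) = -6 + (r - (5 + r)/4)*(-5) = -6 + (r + (-5/4 - r/4))*(-5) = -6 + (-5/4 + 3*r/4)*(-5) = -6 + (25/4 - 15*r/4) = ¼ - 15*r/4)
W(s(5, 1) - 6)*n = (¼ - 15*(5 - 6)/4)*(-2) = (¼ - 15/4*(-1))*(-2) = (¼ + 15/4)*(-2) = 4*(-2) = -8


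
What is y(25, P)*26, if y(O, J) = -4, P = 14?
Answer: -104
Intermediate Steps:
y(25, P)*26 = -4*26 = -104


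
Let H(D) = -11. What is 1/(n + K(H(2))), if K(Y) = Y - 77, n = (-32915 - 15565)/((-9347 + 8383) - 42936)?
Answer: -2195/190736 ≈ -0.011508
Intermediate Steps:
n = 2424/2195 (n = -48480/(-964 - 42936) = -48480/(-43900) = -48480*(-1/43900) = 2424/2195 ≈ 1.1043)
K(Y) = -77 + Y
1/(n + K(H(2))) = 1/(2424/2195 + (-77 - 11)) = 1/(2424/2195 - 88) = 1/(-190736/2195) = -2195/190736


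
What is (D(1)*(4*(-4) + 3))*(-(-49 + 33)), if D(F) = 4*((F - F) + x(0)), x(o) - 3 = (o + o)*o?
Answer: -2496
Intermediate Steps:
x(o) = 3 + 2*o² (x(o) = 3 + (o + o)*o = 3 + (2*o)*o = 3 + 2*o²)
D(F) = 12 (D(F) = 4*((F - F) + (3 + 2*0²)) = 4*(0 + (3 + 2*0)) = 4*(0 + (3 + 0)) = 4*(0 + 3) = 4*3 = 12)
(D(1)*(4*(-4) + 3))*(-(-49 + 33)) = (12*(4*(-4) + 3))*(-(-49 + 33)) = (12*(-16 + 3))*(-1*(-16)) = (12*(-13))*16 = -156*16 = -2496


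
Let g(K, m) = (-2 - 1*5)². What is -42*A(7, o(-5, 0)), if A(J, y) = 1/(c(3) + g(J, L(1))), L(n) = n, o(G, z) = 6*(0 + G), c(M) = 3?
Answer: -21/26 ≈ -0.80769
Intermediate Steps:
o(G, z) = 6*G
g(K, m) = 49 (g(K, m) = (-2 - 5)² = (-7)² = 49)
A(J, y) = 1/52 (A(J, y) = 1/(3 + 49) = 1/52)
-42*A(7, o(-5, 0)) = -42*1/52 = -21/26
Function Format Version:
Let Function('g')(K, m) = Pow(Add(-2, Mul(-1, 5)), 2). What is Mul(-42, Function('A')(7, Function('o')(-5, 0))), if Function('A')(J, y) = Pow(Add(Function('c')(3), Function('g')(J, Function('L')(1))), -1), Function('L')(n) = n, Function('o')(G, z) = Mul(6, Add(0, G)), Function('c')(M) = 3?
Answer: Rational(-21, 26) ≈ -0.80769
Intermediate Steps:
Function('o')(G, z) = Mul(6, G)
Function('g')(K, m) = 49 (Function('g')(K, m) = Pow(Add(-2, -5), 2) = Pow(-7, 2) = 49)
Function('A')(J, y) = Rational(1, 52) (Function('A')(J, y) = Pow(Add(3, 49), -1) = Pow(52, -1) = Rational(1, 52))
Mul(-42, Function('A')(7, Function('o')(-5, 0))) = Mul(-42, Rational(1, 52)) = Rational(-21, 26)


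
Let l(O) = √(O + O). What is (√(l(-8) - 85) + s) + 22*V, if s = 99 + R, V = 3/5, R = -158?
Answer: -229/5 + √(-85 + 4*I) ≈ -45.583 + 9.2221*I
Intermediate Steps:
l(O) = √2*√O (l(O) = √(2*O) = √2*√O)
V = ⅗ (V = 3*(⅕) = ⅗ ≈ 0.60000)
s = -59 (s = 99 - 158 = -59)
(√(l(-8) - 85) + s) + 22*V = (√(√2*√(-8) - 85) - 59) + 22*(⅗) = (√(√2*(2*I*√2) - 85) - 59) + 66/5 = (√(4*I - 85) - 59) + 66/5 = (√(-85 + 4*I) - 59) + 66/5 = (-59 + √(-85 + 4*I)) + 66/5 = -229/5 + √(-85 + 4*I)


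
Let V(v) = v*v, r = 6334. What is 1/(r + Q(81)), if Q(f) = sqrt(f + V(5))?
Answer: 3167/20059725 - sqrt(106)/40119450 ≈ 0.00015762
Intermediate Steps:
V(v) = v**2
Q(f) = sqrt(25 + f) (Q(f) = sqrt(f + 5**2) = sqrt(f + 25) = sqrt(25 + f))
1/(r + Q(81)) = 1/(6334 + sqrt(25 + 81)) = 1/(6334 + sqrt(106))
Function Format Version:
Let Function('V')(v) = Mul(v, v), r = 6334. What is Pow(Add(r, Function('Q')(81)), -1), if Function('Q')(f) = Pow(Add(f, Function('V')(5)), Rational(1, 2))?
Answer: Add(Rational(3167, 20059725), Mul(Rational(-1, 40119450), Pow(106, Rational(1, 2)))) ≈ 0.00015762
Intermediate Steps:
Function('V')(v) = Pow(v, 2)
Function('Q')(f) = Pow(Add(25, f), Rational(1, 2)) (Function('Q')(f) = Pow(Add(f, Pow(5, 2)), Rational(1, 2)) = Pow(Add(f, 25), Rational(1, 2)) = Pow(Add(25, f), Rational(1, 2)))
Pow(Add(r, Function('Q')(81)), -1) = Pow(Add(6334, Pow(Add(25, 81), Rational(1, 2))), -1) = Pow(Add(6334, Pow(106, Rational(1, 2))), -1)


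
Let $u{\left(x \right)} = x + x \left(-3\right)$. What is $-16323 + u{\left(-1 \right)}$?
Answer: $-16321$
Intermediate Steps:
$u{\left(x \right)} = - 2 x$ ($u{\left(x \right)} = x - 3 x = - 2 x$)
$-16323 + u{\left(-1 \right)} = -16323 - -2 = -16323 + 2 = -16321$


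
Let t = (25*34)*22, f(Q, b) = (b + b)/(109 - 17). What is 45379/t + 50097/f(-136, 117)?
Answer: 14366249581/729300 ≈ 19699.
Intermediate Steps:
f(Q, b) = b/46 (f(Q, b) = (2*b)/92 = (2*b)*(1/92) = b/46)
t = 18700 (t = 850*22 = 18700)
45379/t + 50097/f(-136, 117) = 45379/18700 + 50097/(((1/46)*117)) = 45379*(1/18700) + 50097/(117/46) = 45379/18700 + 50097*(46/117) = 45379/18700 + 768154/39 = 14366249581/729300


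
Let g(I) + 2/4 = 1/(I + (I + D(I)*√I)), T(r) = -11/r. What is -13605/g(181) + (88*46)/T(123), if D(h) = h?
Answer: -104735336814/5800141 + 9850020*√181/5800141 ≈ -18035.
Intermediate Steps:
g(I) = -½ + 1/(I^(3/2) + 2*I) (g(I) = -½ + 1/(I + (I + I*√I)) = -½ + 1/(I + (I + I^(3/2))) = -½ + 1/(I^(3/2) + 2*I))
-13605/g(181) + (88*46)/T(123) = -13605*(181^(3/2) + 2*181)/(1 - 1*181 - 181*√181/2) + (88*46)/((-11/123)) = -13605*(181*√181 + 362)/(1 - 181 - 181*√181/2) + 4048/((-11*1/123)) = -13605*(362 + 181*√181)/(1 - 181 - 181*√181/2) + 4048/(-11/123) = -13605*(362 + 181*√181)/(-180 - 181*√181/2) + 4048*(-123/11) = -13605*(362 + 181*√181)/(-180 - 181*√181/2) - 45264 = -45264 - 13605*(362 + 181*√181)/(-180 - 181*√181/2)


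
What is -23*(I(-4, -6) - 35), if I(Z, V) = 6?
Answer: 667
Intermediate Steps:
-23*(I(-4, -6) - 35) = -23*(6 - 35) = -23*(-29) = 667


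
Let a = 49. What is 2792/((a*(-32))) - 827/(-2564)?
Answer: -91593/62818 ≈ -1.4581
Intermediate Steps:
2792/((a*(-32))) - 827/(-2564) = 2792/((49*(-32))) - 827/(-2564) = 2792/(-1568) - 827*(-1/2564) = 2792*(-1/1568) + 827/2564 = -349/196 + 827/2564 = -91593/62818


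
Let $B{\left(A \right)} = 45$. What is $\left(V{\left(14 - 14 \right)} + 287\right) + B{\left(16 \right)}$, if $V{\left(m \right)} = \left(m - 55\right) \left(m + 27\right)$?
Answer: $-1153$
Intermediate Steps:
$V{\left(m \right)} = \left(-55 + m\right) \left(27 + m\right)$
$\left(V{\left(14 - 14 \right)} + 287\right) + B{\left(16 \right)} = \left(\left(-1485 + \left(14 - 14\right)^{2} - 28 \left(14 - 14\right)\right) + 287\right) + 45 = \left(\left(-1485 + 0^{2} - 0\right) + 287\right) + 45 = \left(\left(-1485 + 0 + 0\right) + 287\right) + 45 = \left(-1485 + 287\right) + 45 = -1198 + 45 = -1153$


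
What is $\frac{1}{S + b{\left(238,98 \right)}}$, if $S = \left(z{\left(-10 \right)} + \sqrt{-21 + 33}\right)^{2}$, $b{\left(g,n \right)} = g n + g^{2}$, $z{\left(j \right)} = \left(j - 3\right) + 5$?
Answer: $\frac{20011}{1601759716} + \frac{2 \sqrt{3}}{400439929} \approx 1.2502 \cdot 10^{-5}$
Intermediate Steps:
$z{\left(j \right)} = 2 + j$ ($z{\left(j \right)} = \left(-3 + j\right) + 5 = 2 + j$)
$b{\left(g,n \right)} = g^{2} + g n$
$S = \left(-8 + 2 \sqrt{3}\right)^{2}$ ($S = \left(\left(2 - 10\right) + \sqrt{-21 + 33}\right)^{2} = \left(-8 + \sqrt{12}\right)^{2} = \left(-8 + 2 \sqrt{3}\right)^{2} \approx 20.574$)
$\frac{1}{S + b{\left(238,98 \right)}} = \frac{1}{\left(76 - 32 \sqrt{3}\right) + 238 \left(238 + 98\right)} = \frac{1}{\left(76 - 32 \sqrt{3}\right) + 238 \cdot 336} = \frac{1}{\left(76 - 32 \sqrt{3}\right) + 79968} = \frac{1}{80044 - 32 \sqrt{3}}$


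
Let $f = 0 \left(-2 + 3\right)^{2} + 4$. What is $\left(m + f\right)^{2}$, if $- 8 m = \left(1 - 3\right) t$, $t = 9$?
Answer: $\frac{625}{16} \approx 39.063$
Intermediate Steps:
$m = \frac{9}{4}$ ($m = - \frac{\left(1 - 3\right) 9}{8} = - \frac{\left(-2\right) 9}{8} = \left(- \frac{1}{8}\right) \left(-18\right) = \frac{9}{4} \approx 2.25$)
$f = 4$ ($f = 0 \cdot 1^{2} + 4 = 0 \cdot 1 + 4 = 0 + 4 = 4$)
$\left(m + f\right)^{2} = \left(\frac{9}{4} + 4\right)^{2} = \left(\frac{25}{4}\right)^{2} = \frac{625}{16}$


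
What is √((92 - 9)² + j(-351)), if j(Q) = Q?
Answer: √6538 ≈ 80.858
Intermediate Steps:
√((92 - 9)² + j(-351)) = √((92 - 9)² - 351) = √(83² - 351) = √(6889 - 351) = √6538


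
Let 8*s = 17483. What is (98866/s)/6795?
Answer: 790928/118796985 ≈ 0.0066578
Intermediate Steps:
s = 17483/8 (s = (⅛)*17483 = 17483/8 ≈ 2185.4)
(98866/s)/6795 = (98866/(17483/8))/6795 = (98866*(8/17483))*(1/6795) = (790928/17483)*(1/6795) = 790928/118796985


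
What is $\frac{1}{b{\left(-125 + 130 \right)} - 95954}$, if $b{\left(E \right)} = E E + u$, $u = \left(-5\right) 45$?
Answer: $- \frac{1}{96154} \approx -1.04 \cdot 10^{-5}$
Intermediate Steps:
$u = -225$
$b{\left(E \right)} = -225 + E^{2}$ ($b{\left(E \right)} = E E - 225 = E^{2} - 225 = -225 + E^{2}$)
$\frac{1}{b{\left(-125 + 130 \right)} - 95954} = \frac{1}{\left(-225 + \left(-125 + 130\right)^{2}\right) - 95954} = \frac{1}{\left(-225 + 5^{2}\right) - 95954} = \frac{1}{\left(-225 + 25\right) - 95954} = \frac{1}{-200 - 95954} = \frac{1}{-96154} = - \frac{1}{96154}$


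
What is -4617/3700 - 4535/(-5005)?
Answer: -1265717/3703700 ≈ -0.34174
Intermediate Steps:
-4617/3700 - 4535/(-5005) = -4617*1/3700 - 4535*(-1/5005) = -4617/3700 + 907/1001 = -1265717/3703700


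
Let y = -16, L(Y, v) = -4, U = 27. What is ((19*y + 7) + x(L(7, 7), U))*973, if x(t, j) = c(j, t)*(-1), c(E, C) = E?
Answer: -315252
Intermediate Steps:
x(t, j) = -j (x(t, j) = j*(-1) = -j)
((19*y + 7) + x(L(7, 7), U))*973 = ((19*(-16) + 7) - 1*27)*973 = ((-304 + 7) - 27)*973 = (-297 - 27)*973 = -324*973 = -315252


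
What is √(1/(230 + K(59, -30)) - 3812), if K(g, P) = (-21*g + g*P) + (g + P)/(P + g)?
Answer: I*√29418289386/2778 ≈ 61.741*I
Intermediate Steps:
K(g, P) = 1 - 21*g + P*g (K(g, P) = (-21*g + P*g) + (P + g)/(P + g) = (-21*g + P*g) + 1 = 1 - 21*g + P*g)
√(1/(230 + K(59, -30)) - 3812) = √(1/(230 + (1 - 21*59 - 30*59)) - 3812) = √(1/(230 + (1 - 1239 - 1770)) - 3812) = √(1/(230 - 3008) - 3812) = √(1/(-2778) - 3812) = √(-1/2778 - 3812) = √(-10589737/2778) = I*√29418289386/2778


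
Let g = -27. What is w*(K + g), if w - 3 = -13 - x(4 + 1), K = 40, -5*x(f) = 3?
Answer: -611/5 ≈ -122.20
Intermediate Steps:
x(f) = -⅗ (x(f) = -⅕*3 = -⅗)
w = -47/5 (w = 3 + (-13 - 1*(-⅗)) = 3 + (-13 + ⅗) = 3 - 62/5 = -47/5 ≈ -9.4000)
w*(K + g) = -47*(40 - 27)/5 = -47/5*13 = -611/5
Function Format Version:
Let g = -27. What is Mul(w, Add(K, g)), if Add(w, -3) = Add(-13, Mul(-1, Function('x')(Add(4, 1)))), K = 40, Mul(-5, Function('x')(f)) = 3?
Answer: Rational(-611, 5) ≈ -122.20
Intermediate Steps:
Function('x')(f) = Rational(-3, 5) (Function('x')(f) = Mul(Rational(-1, 5), 3) = Rational(-3, 5))
w = Rational(-47, 5) (w = Add(3, Add(-13, Mul(-1, Rational(-3, 5)))) = Add(3, Add(-13, Rational(3, 5))) = Add(3, Rational(-62, 5)) = Rational(-47, 5) ≈ -9.4000)
Mul(w, Add(K, g)) = Mul(Rational(-47, 5), Add(40, -27)) = Mul(Rational(-47, 5), 13) = Rational(-611, 5)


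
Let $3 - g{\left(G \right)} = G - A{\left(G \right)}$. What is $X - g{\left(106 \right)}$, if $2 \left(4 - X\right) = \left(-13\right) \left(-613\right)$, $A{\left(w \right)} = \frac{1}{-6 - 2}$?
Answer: $- \frac{31019}{8} \approx -3877.4$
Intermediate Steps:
$A{\left(w \right)} = - \frac{1}{8}$ ($A{\left(w \right)} = \frac{1}{-8} = - \frac{1}{8}$)
$g{\left(G \right)} = \frac{23}{8} - G$ ($g{\left(G \right)} = 3 - \left(G - - \frac{1}{8}\right) = 3 - \left(G + \frac{1}{8}\right) = 3 - \left(\frac{1}{8} + G\right) = \frac{23}{8} - G$)
$X = - \frac{7961}{2}$ ($X = 4 - \frac{\left(-13\right) \left(-613\right)}{2} = 4 - \frac{7969}{2} = - \frac{7961}{2} \approx -3980.5$)
$X - g{\left(106 \right)} = - \frac{7961}{2} - \left(\frac{23}{8} - 106\right) = - \frac{7961}{2} - - \frac{825}{8} = - \frac{7961}{2} + \frac{825}{8} = - \frac{31019}{8}$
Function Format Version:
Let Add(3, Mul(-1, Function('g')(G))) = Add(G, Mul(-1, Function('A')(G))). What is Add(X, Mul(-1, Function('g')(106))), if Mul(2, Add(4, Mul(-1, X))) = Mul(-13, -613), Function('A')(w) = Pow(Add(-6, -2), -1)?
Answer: Rational(-31019, 8) ≈ -3877.4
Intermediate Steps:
Function('A')(w) = Rational(-1, 8) (Function('A')(w) = Pow(-8, -1) = Rational(-1, 8))
Function('g')(G) = Add(Rational(23, 8), Mul(-1, G)) (Function('g')(G) = Add(3, Mul(-1, Add(G, Mul(-1, Rational(-1, 8))))) = Add(3, Mul(-1, Add(G, Rational(1, 8)))) = Add(3, Mul(-1, Add(Rational(1, 8), G))) = Add(3, Add(Rational(-1, 8), Mul(-1, G))) = Add(Rational(23, 8), Mul(-1, G)))
X = Rational(-7961, 2) (X = Add(4, Mul(Rational(-1, 2), Mul(-13, -613))) = Add(4, Mul(Rational(-1, 2), 7969)) = Add(4, Rational(-7969, 2)) = Rational(-7961, 2) ≈ -3980.5)
Add(X, Mul(-1, Function('g')(106))) = Add(Rational(-7961, 2), Mul(-1, Add(Rational(23, 8), Mul(-1, 106)))) = Add(Rational(-7961, 2), Mul(-1, Add(Rational(23, 8), -106))) = Add(Rational(-7961, 2), Mul(-1, Rational(-825, 8))) = Add(Rational(-7961, 2), Rational(825, 8)) = Rational(-31019, 8)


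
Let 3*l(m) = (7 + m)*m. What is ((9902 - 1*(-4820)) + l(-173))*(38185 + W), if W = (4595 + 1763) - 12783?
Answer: 2314795840/3 ≈ 7.7160e+8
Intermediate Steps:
W = -6425 (W = 6358 - 12783 = -6425)
l(m) = m*(7 + m)/3 (l(m) = ((7 + m)*m)/3 = (m*(7 + m))/3 = m*(7 + m)/3)
((9902 - 1*(-4820)) + l(-173))*(38185 + W) = ((9902 - 1*(-4820)) + (⅓)*(-173)*(7 - 173))*(38185 - 6425) = ((9902 + 4820) + (⅓)*(-173)*(-166))*31760 = (14722 + 28718/3)*31760 = (72884/3)*31760 = 2314795840/3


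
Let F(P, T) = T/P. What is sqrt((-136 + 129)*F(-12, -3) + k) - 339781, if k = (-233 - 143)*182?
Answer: -339781 + 3*I*sqrt(30415)/2 ≈ -3.3978e+5 + 261.6*I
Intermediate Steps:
k = -68432 (k = -376*182 = -68432)
sqrt((-136 + 129)*F(-12, -3) + k) - 339781 = sqrt((-136 + 129)*(-3/(-12)) - 68432) - 339781 = sqrt(-(-21)*(-1)/12 - 68432) - 339781 = sqrt(-7*1/4 - 68432) - 339781 = sqrt(-7/4 - 68432) - 339781 = sqrt(-273735/4) - 339781 = 3*I*sqrt(30415)/2 - 339781 = -339781 + 3*I*sqrt(30415)/2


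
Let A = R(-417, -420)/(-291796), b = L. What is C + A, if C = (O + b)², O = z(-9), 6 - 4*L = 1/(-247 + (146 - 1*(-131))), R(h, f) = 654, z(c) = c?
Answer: 59217716749/1050465600 ≈ 56.373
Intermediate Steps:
L = 179/120 (L = 3/2 - 1/(4*(-247 + (146 - 1*(-131)))) = 3/2 - 1/(4*(-247 + (146 + 131))) = 3/2 - 1/(4*(-247 + 277)) = 3/2 - ¼/30 = 3/2 - ¼*1/30 = 3/2 - 1/120 = 179/120 ≈ 1.4917)
O = -9
b = 179/120 ≈ 1.4917
A = -327/145898 (A = 654/(-291796) = 654*(-1/291796) = -327/145898 ≈ -0.0022413)
C = 811801/14400 (C = (-9 + 179/120)² = (-901/120)² = 811801/14400 ≈ 56.375)
C + A = 811801/14400 - 327/145898 = 59217716749/1050465600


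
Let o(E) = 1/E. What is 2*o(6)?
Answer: ⅓ ≈ 0.33333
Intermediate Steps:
2*o(6) = 2/6 = 2*(⅙) = ⅓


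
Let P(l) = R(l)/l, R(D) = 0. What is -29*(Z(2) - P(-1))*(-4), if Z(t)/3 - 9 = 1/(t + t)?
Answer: 3219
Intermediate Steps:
Z(t) = 27 + 3/(2*t) (Z(t) = 27 + 3/(t + t) = 27 + 3/((2*t)) = 27 + 3*(1/(2*t)) = 27 + 3/(2*t))
P(l) = 0 (P(l) = 0/l = 0)
-29*(Z(2) - P(-1))*(-4) = -29*((27 + (3/2)/2) - 1*0)*(-4) = -29*((27 + (3/2)*(1/2)) + 0)*(-4) = -29*((27 + 3/4) + 0)*(-4) = -29*(111/4 + 0)*(-4) = -29*111/4*(-4) = -3219/4*(-4) = 3219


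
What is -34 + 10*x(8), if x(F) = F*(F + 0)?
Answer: 606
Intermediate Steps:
x(F) = F**2 (x(F) = F*F = F**2)
-34 + 10*x(8) = -34 + 10*8**2 = -34 + 10*64 = -34 + 640 = 606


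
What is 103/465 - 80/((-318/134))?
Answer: 278753/8215 ≈ 33.932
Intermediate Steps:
103/465 - 80/((-318/134)) = 103*(1/465) - 80/((-318*1/134)) = 103/465 - 80/(-159/67) = 103/465 - 80*(-67/159) = 103/465 + 5360/159 = 278753/8215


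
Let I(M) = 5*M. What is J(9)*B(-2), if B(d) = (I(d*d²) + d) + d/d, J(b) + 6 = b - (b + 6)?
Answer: 492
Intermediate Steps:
J(b) = -12 (J(b) = -6 + (b - (b + 6)) = -6 + (b - (6 + b)) = -6 + (b + (-6 - b)) = -6 - 6 = -12)
B(d) = 1 + d + 5*d³ (B(d) = (5*(d*d²) + d) + d/d = (5*d³ + d) + 1 = (d + 5*d³) + 1 = 1 + d + 5*d³)
J(9)*B(-2) = -12*(1 - 2 + 5*(-2)³) = -12*(1 - 2 + 5*(-8)) = -12*(1 - 2 - 40) = -12*(-41) = 492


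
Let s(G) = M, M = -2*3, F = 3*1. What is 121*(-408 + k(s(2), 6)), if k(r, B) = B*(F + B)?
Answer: -42834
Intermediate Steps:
F = 3
M = -6
s(G) = -6
k(r, B) = B*(3 + B)
121*(-408 + k(s(2), 6)) = 121*(-408 + 6*(3 + 6)) = 121*(-408 + 6*9) = 121*(-408 + 54) = 121*(-354) = -42834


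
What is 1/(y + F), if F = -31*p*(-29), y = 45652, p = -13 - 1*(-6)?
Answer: 1/39359 ≈ 2.5407e-5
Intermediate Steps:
p = -7 (p = -13 + 6 = -7)
F = -6293 (F = -31*(-7)*(-29) = 217*(-29) = -6293)
1/(y + F) = 1/(45652 - 6293) = 1/39359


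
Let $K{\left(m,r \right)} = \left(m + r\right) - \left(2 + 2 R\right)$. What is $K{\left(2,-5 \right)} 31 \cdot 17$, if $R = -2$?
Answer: $-527$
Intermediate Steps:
$K{\left(m,r \right)} = 2 + m + r$ ($K{\left(m,r \right)} = \left(m + r\right) - -2 = \left(m + r\right) + \left(4 - 2\right) = \left(m + r\right) + 2 = 2 + m + r$)
$K{\left(2,-5 \right)} 31 \cdot 17 = \left(2 + 2 - 5\right) 31 \cdot 17 = \left(-1\right) 31 \cdot 17 = \left(-31\right) 17 = -527$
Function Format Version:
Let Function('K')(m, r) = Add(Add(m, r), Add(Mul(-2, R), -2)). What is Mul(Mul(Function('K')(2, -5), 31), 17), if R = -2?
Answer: -527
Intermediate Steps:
Function('K')(m, r) = Add(2, m, r) (Function('K')(m, r) = Add(Add(m, r), Add(Mul(-2, -2), -2)) = Add(Add(m, r), Add(4, -2)) = Add(Add(m, r), 2) = Add(2, m, r))
Mul(Mul(Function('K')(2, -5), 31), 17) = Mul(Mul(Add(2, 2, -5), 31), 17) = Mul(Mul(-1, 31), 17) = Mul(-31, 17) = -527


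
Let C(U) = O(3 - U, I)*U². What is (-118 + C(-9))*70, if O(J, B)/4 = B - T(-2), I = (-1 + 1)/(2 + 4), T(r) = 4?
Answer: -98980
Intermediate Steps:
I = 0 (I = 0/6 = 0*(⅙) = 0)
O(J, B) = -16 + 4*B (O(J, B) = 4*(B - 1*4) = 4*(B - 4) = 4*(-4 + B) = -16 + 4*B)
C(U) = -16*U² (C(U) = (-16 + 4*0)*U² = (-16 + 0)*U² = -16*U²)
(-118 + C(-9))*70 = (-118 - 16*(-9)²)*70 = (-118 - 16*81)*70 = (-118 - 1296)*70 = -1414*70 = -98980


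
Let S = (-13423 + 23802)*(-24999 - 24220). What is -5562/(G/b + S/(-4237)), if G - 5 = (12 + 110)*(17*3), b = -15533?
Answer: -183026845701/3967456741867 ≈ -0.046132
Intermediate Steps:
S = -510844001 (S = 10379*(-49219) = -510844001)
G = 6227 (G = 5 + (12 + 110)*(17*3) = 5 + 122*51 = 5 + 6222 = 6227)
-5562/(G/b + S/(-4237)) = -5562/(6227/(-15533) - 510844001/(-4237)) = -5562/(6227*(-1/15533) - 510844001*(-1/4237)) = -5562/(-6227/15533 + 510844001/4237) = -5562/7934913483734/65813321 = -5562*65813321/7934913483734 = -183026845701/3967456741867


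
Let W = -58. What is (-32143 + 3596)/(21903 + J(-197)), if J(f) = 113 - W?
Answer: -28547/22074 ≈ -1.2932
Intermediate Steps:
J(f) = 171 (J(f) = 113 - 1*(-58) = 113 + 58 = 171)
(-32143 + 3596)/(21903 + J(-197)) = (-32143 + 3596)/(21903 + 171) = -28547/22074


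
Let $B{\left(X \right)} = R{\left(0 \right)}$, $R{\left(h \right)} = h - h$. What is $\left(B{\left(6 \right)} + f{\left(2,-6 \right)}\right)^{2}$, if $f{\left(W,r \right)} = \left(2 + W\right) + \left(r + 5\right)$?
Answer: $9$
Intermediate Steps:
$f{\left(W,r \right)} = 7 + W + r$ ($f{\left(W,r \right)} = \left(2 + W\right) + \left(5 + r\right) = 7 + W + r$)
$R{\left(h \right)} = 0$
$B{\left(X \right)} = 0$
$\left(B{\left(6 \right)} + f{\left(2,-6 \right)}\right)^{2} = \left(0 + \left(7 + 2 - 6\right)\right)^{2} = \left(0 + 3\right)^{2} = 3^{2} = 9$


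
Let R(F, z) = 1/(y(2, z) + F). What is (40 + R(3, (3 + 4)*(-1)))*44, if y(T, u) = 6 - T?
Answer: 12364/7 ≈ 1766.3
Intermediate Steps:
R(F, z) = 1/(4 + F) (R(F, z) = 1/((6 - 1*2) + F) = 1/((6 - 2) + F) = 1/(4 + F))
(40 + R(3, (3 + 4)*(-1)))*44 = (40 + 1/(4 + 3))*44 = (40 + 1/7)*44 = (40 + ⅐)*44 = (281/7)*44 = 12364/7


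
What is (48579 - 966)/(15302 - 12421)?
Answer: 47613/2881 ≈ 16.527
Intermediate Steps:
(48579 - 966)/(15302 - 12421) = 47613/2881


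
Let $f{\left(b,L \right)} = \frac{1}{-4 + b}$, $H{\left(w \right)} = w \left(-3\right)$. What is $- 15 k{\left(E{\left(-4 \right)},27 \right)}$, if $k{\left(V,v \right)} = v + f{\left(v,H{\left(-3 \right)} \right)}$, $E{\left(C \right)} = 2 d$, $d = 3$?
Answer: $- \frac{9330}{23} \approx -405.65$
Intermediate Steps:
$E{\left(C \right)} = 6$ ($E{\left(C \right)} = 2 \cdot 3 = 6$)
$H{\left(w \right)} = - 3 w$
$k{\left(V,v \right)} = v + \frac{1}{-4 + v}$
$- 15 k{\left(E{\left(-4 \right)},27 \right)} = - 15 \frac{1 + 27 \left(-4 + 27\right)}{-4 + 27} = - 15 \frac{1 + 27 \cdot 23}{23} = - 15 \frac{1 + 621}{23} = - 15 \cdot \frac{1}{23} \cdot 622 = \left(-15\right) \frac{622}{23} = - \frac{9330}{23}$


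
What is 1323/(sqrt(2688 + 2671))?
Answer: 1323*sqrt(5359)/5359 ≈ 18.072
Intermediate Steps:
1323/(sqrt(2688 + 2671)) = 1323/(sqrt(5359)) = 1323*(sqrt(5359)/5359) = 1323*sqrt(5359)/5359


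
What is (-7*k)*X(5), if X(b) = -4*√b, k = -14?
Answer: -392*√5 ≈ -876.54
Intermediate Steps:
(-7*k)*X(5) = (-7*(-14))*(-4*√5) = 98*(-4*√5) = -392*√5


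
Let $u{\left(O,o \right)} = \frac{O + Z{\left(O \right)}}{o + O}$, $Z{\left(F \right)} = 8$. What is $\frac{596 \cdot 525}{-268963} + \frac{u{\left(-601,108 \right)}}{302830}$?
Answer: $- \frac{46714305455941}{40154882187970} \approx -1.1634$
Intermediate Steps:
$u{\left(O,o \right)} = \frac{8 + O}{O + o}$ ($u{\left(O,o \right)} = \frac{O + 8}{o + O} = \frac{8 + O}{O + o}$)
$\frac{596 \cdot 525}{-268963} + \frac{u{\left(-601,108 \right)}}{302830} = \frac{596 \cdot 525}{-268963} + \frac{\frac{1}{-601 + 108} \left(8 - 601\right)}{302830} = 312900 \left(- \frac{1}{268963}\right) + \frac{1}{-493} \left(-593\right) \frac{1}{302830} = - \frac{312900}{268963} + \left(- \frac{1}{493}\right) \left(-593\right) \frac{1}{302830} = - \frac{312900}{268963} + \frac{593}{493} \cdot \frac{1}{302830} = - \frac{312900}{268963} + \frac{593}{149295190} = - \frac{46714305455941}{40154882187970}$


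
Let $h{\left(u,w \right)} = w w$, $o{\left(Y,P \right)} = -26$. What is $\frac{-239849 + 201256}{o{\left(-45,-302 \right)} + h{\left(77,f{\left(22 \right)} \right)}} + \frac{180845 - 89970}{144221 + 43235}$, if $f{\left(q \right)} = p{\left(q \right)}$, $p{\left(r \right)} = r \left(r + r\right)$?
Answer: $\frac{38957601921}{87822948544} \approx 0.44359$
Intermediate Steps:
$p{\left(r \right)} = 2 r^{2}$ ($p{\left(r \right)} = r 2 r = 2 r^{2}$)
$f{\left(q \right)} = 2 q^{2}$
$h{\left(u,w \right)} = w^{2}$
$\frac{-239849 + 201256}{o{\left(-45,-302 \right)} + h{\left(77,f{\left(22 \right)} \right)}} + \frac{180845 - 89970}{144221 + 43235} = \frac{-239849 + 201256}{-26 + \left(2 \cdot 22^{2}\right)^{2}} + \frac{180845 - 89970}{144221 + 43235} = - \frac{38593}{-26 + \left(2 \cdot 484\right)^{2}} + \frac{90875}{187456} = - \frac{38593}{-26 + 968^{2}} + 90875 \cdot \frac{1}{187456} = - \frac{38593}{-26 + 937024} + \frac{90875}{187456} = - \frac{38593}{936998} + \frac{90875}{187456} = \frac{38957601921}{87822948544}$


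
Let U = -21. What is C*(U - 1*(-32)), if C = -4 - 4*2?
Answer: -132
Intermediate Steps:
C = -12 (C = -4 - 8 = -12)
C*(U - 1*(-32)) = -12*(-21 - 1*(-32)) = -12*(-21 + 32) = -12*11 = -132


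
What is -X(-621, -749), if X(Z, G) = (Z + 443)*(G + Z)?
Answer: -243860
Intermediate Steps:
X(Z, G) = (443 + Z)*(G + Z)
-X(-621, -749) = -((-621)**2 + 443*(-749) + 443*(-621) - 749*(-621)) = -(385641 - 331807 - 275103 + 465129) = -1*243860 = -243860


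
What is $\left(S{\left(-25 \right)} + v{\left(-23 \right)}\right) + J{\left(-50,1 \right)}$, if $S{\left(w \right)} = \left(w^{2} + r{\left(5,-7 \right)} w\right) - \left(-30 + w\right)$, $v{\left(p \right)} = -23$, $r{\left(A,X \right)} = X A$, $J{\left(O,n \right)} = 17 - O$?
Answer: $1599$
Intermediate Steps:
$r{\left(A,X \right)} = A X$
$S{\left(w \right)} = 30 + w^{2} - 36 w$ ($S{\left(w \right)} = \left(w^{2} + 5 \left(-7\right) w\right) - \left(-30 + w\right) = \left(w^{2} - 35 w\right) - \left(-30 + w\right) = 30 + w^{2} - 36 w$)
$\left(S{\left(-25 \right)} + v{\left(-23 \right)}\right) + J{\left(-50,1 \right)} = \left(\left(30 + \left(-25\right)^{2} - -900\right) - 23\right) + \left(17 - -50\right) = \left(\left(30 + 625 + 900\right) - 23\right) + \left(17 + 50\right) = \left(1555 - 23\right) + 67 = 1532 + 67 = 1599$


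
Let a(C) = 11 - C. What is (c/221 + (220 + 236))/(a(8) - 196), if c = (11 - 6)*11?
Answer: -100831/42653 ≈ -2.3640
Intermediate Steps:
c = 55 (c = 5*11 = 55)
(c/221 + (220 + 236))/(a(8) - 196) = (55/221 + (220 + 236))/((11 - 1*8) - 196) = (55*(1/221) + 456)/((11 - 8) - 196) = (55/221 + 456)/(3 - 196) = (100831/221)/(-193) = (100831/221)*(-1/193) = -100831/42653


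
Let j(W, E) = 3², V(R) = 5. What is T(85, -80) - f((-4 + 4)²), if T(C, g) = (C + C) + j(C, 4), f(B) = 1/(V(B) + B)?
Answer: 894/5 ≈ 178.80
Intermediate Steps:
j(W, E) = 9
f(B) = 1/(5 + B)
T(C, g) = 9 + 2*C (T(C, g) = (C + C) + 9 = 2*C + 9 = 9 + 2*C)
T(85, -80) - f((-4 + 4)²) = (9 + 2*85) - 1/(5 + (-4 + 4)²) = (9 + 170) - 1/(5 + 0²) = 179 - 1/(5 + 0) = 179 - 1/5 = 179 - 1*⅕ = 179 - ⅕ = 894/5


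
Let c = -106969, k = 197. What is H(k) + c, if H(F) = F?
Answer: -106772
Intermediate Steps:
H(k) + c = 197 - 106969 = -106772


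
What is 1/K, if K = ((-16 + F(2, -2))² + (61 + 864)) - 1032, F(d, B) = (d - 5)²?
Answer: -1/58 ≈ -0.017241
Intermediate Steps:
F(d, B) = (-5 + d)²
K = -58 (K = ((-16 + (-5 + 2)²)² + (61 + 864)) - 1032 = ((-16 + (-3)²)² + 925) - 1032 = ((-16 + 9)² + 925) - 1032 = ((-7)² + 925) - 1032 = (49 + 925) - 1032 = 974 - 1032 = -58)
1/K = 1/(-58) = -1/58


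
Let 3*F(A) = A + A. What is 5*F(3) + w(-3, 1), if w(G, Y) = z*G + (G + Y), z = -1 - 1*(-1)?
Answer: 8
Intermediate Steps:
z = 0 (z = -1 + 1 = 0)
w(G, Y) = G + Y (w(G, Y) = 0*G + (G + Y) = 0 + (G + Y) = G + Y)
F(A) = 2*A/3 (F(A) = (A + A)/3 = (2*A)/3 = 2*A/3)
5*F(3) + w(-3, 1) = 5*((2/3)*3) + (-3 + 1) = 5*2 - 2 = 10 - 2 = 8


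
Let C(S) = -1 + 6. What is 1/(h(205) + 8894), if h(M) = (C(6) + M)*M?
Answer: 1/51944 ≈ 1.9251e-5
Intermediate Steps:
C(S) = 5
h(M) = M*(5 + M) (h(M) = (5 + M)*M = M*(5 + M))
1/(h(205) + 8894) = 1/(205*(5 + 205) + 8894) = 1/(205*210 + 8894) = 1/(43050 + 8894) = 1/51944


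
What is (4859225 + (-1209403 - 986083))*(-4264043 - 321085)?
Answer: -12213584273592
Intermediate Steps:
(4859225 + (-1209403 - 986083))*(-4264043 - 321085) = (4859225 - 2195486)*(-4585128) = 2663739*(-4585128) = -12213584273592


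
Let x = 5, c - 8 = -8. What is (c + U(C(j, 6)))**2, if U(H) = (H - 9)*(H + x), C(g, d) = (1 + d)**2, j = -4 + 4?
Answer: 4665600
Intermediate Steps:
c = 0 (c = 8 - 8 = 0)
j = 0
U(H) = (-9 + H)*(5 + H) (U(H) = (H - 9)*(H + 5) = (-9 + H)*(5 + H))
(c + U(C(j, 6)))**2 = (0 + (-45 + ((1 + 6)**2)**2 - 4*(1 + 6)**2))**2 = (0 + (-45 + (7**2)**2 - 4*7**2))**2 = (0 + (-45 + 49**2 - 4*49))**2 = (0 + (-45 + 2401 - 196))**2 = (0 + 2160)**2 = 2160**2 = 4665600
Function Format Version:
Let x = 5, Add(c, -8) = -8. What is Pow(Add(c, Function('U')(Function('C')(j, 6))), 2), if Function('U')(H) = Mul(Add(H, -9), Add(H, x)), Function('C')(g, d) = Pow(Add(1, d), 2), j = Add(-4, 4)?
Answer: 4665600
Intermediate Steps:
c = 0 (c = Add(8, -8) = 0)
j = 0
Function('U')(H) = Mul(Add(-9, H), Add(5, H)) (Function('U')(H) = Mul(Add(H, -9), Add(H, 5)) = Mul(Add(-9, H), Add(5, H)))
Pow(Add(c, Function('U')(Function('C')(j, 6))), 2) = Pow(Add(0, Add(-45, Pow(Pow(Add(1, 6), 2), 2), Mul(-4, Pow(Add(1, 6), 2)))), 2) = Pow(Add(0, Add(-45, Pow(Pow(7, 2), 2), Mul(-4, Pow(7, 2)))), 2) = Pow(Add(0, Add(-45, Pow(49, 2), Mul(-4, 49))), 2) = Pow(Add(0, Add(-45, 2401, -196)), 2) = Pow(Add(0, 2160), 2) = Pow(2160, 2) = 4665600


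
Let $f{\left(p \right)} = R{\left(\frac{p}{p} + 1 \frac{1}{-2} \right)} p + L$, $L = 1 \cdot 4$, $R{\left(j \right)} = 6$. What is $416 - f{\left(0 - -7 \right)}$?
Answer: $370$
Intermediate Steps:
$L = 4$
$f{\left(p \right)} = 4 + 6 p$ ($f{\left(p \right)} = 6 p + 4 = 4 + 6 p$)
$416 - f{\left(0 - -7 \right)} = 416 - \left(4 + 6 \left(0 - -7\right)\right) = 416 - \left(4 + 6 \left(0 + 7\right)\right) = 416 - \left(4 + 6 \cdot 7\right) = 416 - \left(4 + 42\right) = 416 - 46 = 370$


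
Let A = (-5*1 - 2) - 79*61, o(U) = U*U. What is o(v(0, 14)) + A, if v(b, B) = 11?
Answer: -4705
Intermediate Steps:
o(U) = U²
A = -4826 (A = (-5 - 2) - 4819 = -7 - 4819 = -4826)
o(v(0, 14)) + A = 11² - 4826 = 121 - 4826 = -4705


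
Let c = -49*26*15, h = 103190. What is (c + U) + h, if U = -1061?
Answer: 83019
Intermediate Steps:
c = -19110 (c = -1274*15 = -19110)
(c + U) + h = (-19110 - 1061) + 103190 = -20171 + 103190 = 83019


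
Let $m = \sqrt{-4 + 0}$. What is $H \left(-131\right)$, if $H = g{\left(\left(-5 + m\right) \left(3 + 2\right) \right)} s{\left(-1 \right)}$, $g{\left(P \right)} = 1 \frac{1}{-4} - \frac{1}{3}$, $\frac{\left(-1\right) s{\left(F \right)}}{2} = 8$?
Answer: $- \frac{3668}{3} \approx -1222.7$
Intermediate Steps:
$m = 2 i$ ($m = \sqrt{-4} = 2 i \approx 2.0 i$)
$s{\left(F \right)} = -16$ ($s{\left(F \right)} = \left(-2\right) 8 = -16$)
$g{\left(P \right)} = - \frac{7}{12}$ ($g{\left(P \right)} = 1 \left(- \frac{1}{4}\right) - \frac{1}{3} = - \frac{1}{4} - \frac{1}{3} = - \frac{7}{12}$)
$H = \frac{28}{3}$ ($H = \left(- \frac{7}{12}\right) \left(-16\right) = \frac{28}{3} \approx 9.3333$)
$H \left(-131\right) = \frac{28}{3} \left(-131\right) = - \frac{3668}{3}$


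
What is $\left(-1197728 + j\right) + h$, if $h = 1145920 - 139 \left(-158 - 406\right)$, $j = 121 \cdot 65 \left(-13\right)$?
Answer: $-75657$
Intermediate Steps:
$j = -102245$ ($j = 7865 \left(-13\right) = -102245$)
$h = 1224316$ ($h = 1145920 - -78396 = 1145920 + 78396 = 1224316$)
$\left(-1197728 + j\right) + h = \left(-1197728 - 102245\right) + 1224316 = -1299973 + 1224316 = -75657$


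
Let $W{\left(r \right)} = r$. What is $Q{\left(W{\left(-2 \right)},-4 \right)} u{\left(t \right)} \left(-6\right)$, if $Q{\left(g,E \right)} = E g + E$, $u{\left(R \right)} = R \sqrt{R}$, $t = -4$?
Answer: $192 i \approx 192.0 i$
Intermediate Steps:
$u{\left(R \right)} = R^{\frac{3}{2}}$
$Q{\left(g,E \right)} = E + E g$
$Q{\left(W{\left(-2 \right)},-4 \right)} u{\left(t \right)} \left(-6\right) = - 4 \left(1 - 2\right) \left(-4\right)^{\frac{3}{2}} \left(-6\right) = \left(-4\right) \left(-1\right) \left(- 8 i\right) \left(-6\right) = 4 \left(- 8 i\right) \left(-6\right) = - 32 i \left(-6\right) = 192 i$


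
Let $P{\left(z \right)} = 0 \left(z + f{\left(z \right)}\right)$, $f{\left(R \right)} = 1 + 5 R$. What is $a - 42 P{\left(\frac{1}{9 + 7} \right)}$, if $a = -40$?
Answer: $-40$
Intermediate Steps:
$P{\left(z \right)} = 0$ ($P{\left(z \right)} = 0 \left(z + \left(1 + 5 z\right)\right) = 0 \left(1 + 6 z\right) = 0$)
$a - 42 P{\left(\frac{1}{9 + 7} \right)} = -40 - 0 = -40 + 0 = -40$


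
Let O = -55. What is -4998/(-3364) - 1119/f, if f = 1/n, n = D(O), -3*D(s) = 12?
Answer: 7531131/1682 ≈ 4477.5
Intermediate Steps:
D(s) = -4 (D(s) = -⅓*12 = -4)
n = -4
f = -¼ (f = 1/(-4) = -¼ ≈ -0.25000)
-4998/(-3364) - 1119/f = -4998/(-3364) - 1119/(-¼) = -4998*(-1/3364) - 1119*(-4) = 2499/1682 + 4476 = 7531131/1682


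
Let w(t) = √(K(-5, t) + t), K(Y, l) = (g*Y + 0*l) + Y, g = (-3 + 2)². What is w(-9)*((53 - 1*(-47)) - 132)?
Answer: -32*I*√19 ≈ -139.48*I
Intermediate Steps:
g = 1 (g = (-1)² = 1)
K(Y, l) = 2*Y (K(Y, l) = (1*Y + 0*l) + Y = (Y + 0) + Y = Y + Y = 2*Y)
w(t) = √(-10 + t) (w(t) = √(2*(-5) + t) = √(-10 + t))
w(-9)*((53 - 1*(-47)) - 132) = √(-10 - 9)*((53 - 1*(-47)) - 132) = √(-19)*((53 + 47) - 132) = (I*√19)*(100 - 132) = (I*√19)*(-32) = -32*I*√19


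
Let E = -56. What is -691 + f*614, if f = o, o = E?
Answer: -35075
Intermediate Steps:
o = -56
f = -56
-691 + f*614 = -691 - 56*614 = -691 - 34384 = -35075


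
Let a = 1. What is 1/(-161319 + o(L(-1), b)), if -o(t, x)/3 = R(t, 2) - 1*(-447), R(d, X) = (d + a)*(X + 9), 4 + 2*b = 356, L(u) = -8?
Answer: -1/162429 ≈ -6.1565e-6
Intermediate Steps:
b = 176 (b = -2 + (½)*356 = -2 + 178 = 176)
R(d, X) = (1 + d)*(9 + X) (R(d, X) = (d + 1)*(X + 9) = (1 + d)*(9 + X))
o(t, x) = -1374 - 33*t (o(t, x) = -3*((9 + 2 + 9*t + 2*t) - 1*(-447)) = -3*((11 + 11*t) + 447) = -3*(458 + 11*t) = -1374 - 33*t)
1/(-161319 + o(L(-1), b)) = 1/(-161319 + (-1374 - 33*(-8))) = 1/(-161319 + (-1374 + 264)) = 1/(-161319 - 1110) = 1/(-162429) = -1/162429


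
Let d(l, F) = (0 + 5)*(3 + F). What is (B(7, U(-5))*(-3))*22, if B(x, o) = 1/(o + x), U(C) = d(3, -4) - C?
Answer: -66/7 ≈ -9.4286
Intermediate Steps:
d(l, F) = 15 + 5*F (d(l, F) = 5*(3 + F) = 15 + 5*F)
U(C) = -5 - C (U(C) = (15 + 5*(-4)) - C = (15 - 20) - C = -5 - C)
(B(7, U(-5))*(-3))*22 = (-3/((-5 - 1*(-5)) + 7))*22 = (-3/((-5 + 5) + 7))*22 = (-3/(0 + 7))*22 = (-3/7)*22 = ((⅐)*(-3))*22 = -3/7*22 = -66/7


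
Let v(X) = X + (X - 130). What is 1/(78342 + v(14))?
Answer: 1/78240 ≈ 1.2781e-5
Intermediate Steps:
v(X) = -130 + 2*X (v(X) = X + (-130 + X) = -130 + 2*X)
1/(78342 + v(14)) = 1/(78342 + (-130 + 2*14)) = 1/(78342 + (-130 + 28)) = 1/(78342 - 102) = 1/78240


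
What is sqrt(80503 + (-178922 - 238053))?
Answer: 2*I*sqrt(84118) ≈ 580.06*I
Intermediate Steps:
sqrt(80503 + (-178922 - 238053)) = sqrt(80503 - 416975) = sqrt(-336472) = 2*I*sqrt(84118)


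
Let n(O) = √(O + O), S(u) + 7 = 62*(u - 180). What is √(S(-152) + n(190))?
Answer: √(-20591 + 2*√95) ≈ 143.43*I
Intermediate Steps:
S(u) = -11167 + 62*u (S(u) = -7 + 62*(u - 180) = -7 + 62*(-180 + u) = -7 + (-11160 + 62*u) = -11167 + 62*u)
n(O) = √2*√O (n(O) = √(2*O) = √2*√O)
√(S(-152) + n(190)) = √((-11167 + 62*(-152)) + √2*√190) = √((-11167 - 9424) + 2*√95) = √(-20591 + 2*√95)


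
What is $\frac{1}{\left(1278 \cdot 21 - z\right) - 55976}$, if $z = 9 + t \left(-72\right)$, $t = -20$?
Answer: $- \frac{1}{30587} \approx -3.2694 \cdot 10^{-5}$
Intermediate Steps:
$z = 1449$ ($z = 9 - -1440 = 9 + 1440 = 1449$)
$\frac{1}{\left(1278 \cdot 21 - z\right) - 55976} = \frac{1}{\left(1278 \cdot 21 - 1449\right) - 55976} = \frac{1}{\left(26838 - 1449\right) - 55976} = \frac{1}{25389 - 55976} = \frac{1}{-30587} = - \frac{1}{30587}$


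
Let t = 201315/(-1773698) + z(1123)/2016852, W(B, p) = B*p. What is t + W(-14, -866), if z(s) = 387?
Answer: 7228435746115175/596214393116 ≈ 12124.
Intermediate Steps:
t = -67556023209/596214393116 (t = 201315/(-1773698) + 387/2016852 = 201315*(-1/1773698) + 387*(1/2016852) = -201315/1773698 + 129/672284 = -67556023209/596214393116 ≈ -0.11331)
t + W(-14, -866) = -67556023209/596214393116 - 14*(-866) = -67556023209/596214393116 + 12124 = 7228435746115175/596214393116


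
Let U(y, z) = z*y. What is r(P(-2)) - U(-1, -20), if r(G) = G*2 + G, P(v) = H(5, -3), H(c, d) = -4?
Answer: -32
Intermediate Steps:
P(v) = -4
r(G) = 3*G (r(G) = 2*G + G = 3*G)
U(y, z) = y*z
r(P(-2)) - U(-1, -20) = 3*(-4) - (-1)*(-20) = -12 - 1*20 = -12 - 20 = -32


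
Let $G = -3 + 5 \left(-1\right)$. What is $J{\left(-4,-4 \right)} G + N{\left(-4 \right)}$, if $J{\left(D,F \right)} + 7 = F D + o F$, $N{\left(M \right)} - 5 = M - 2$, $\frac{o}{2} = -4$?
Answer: $-329$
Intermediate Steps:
$o = -8$ ($o = 2 \left(-4\right) = -8$)
$G = -8$ ($G = -3 - 5 = -8$)
$N{\left(M \right)} = 3 + M$ ($N{\left(M \right)} = 5 + \left(M - 2\right) = 5 + \left(-2 + M\right) = 3 + M$)
$J{\left(D,F \right)} = -7 - 8 F + D F$ ($J{\left(D,F \right)} = -7 + \left(F D - 8 F\right) = -7 + \left(D F - 8 F\right) = -7 + \left(- 8 F + D F\right) = -7 - 8 F + D F$)
$J{\left(-4,-4 \right)} G + N{\left(-4 \right)} = \left(-7 - -32 - -16\right) \left(-8\right) + \left(3 - 4\right) = \left(-7 + 32 + 16\right) \left(-8\right) - 1 = 41 \left(-8\right) - 1 = -328 - 1 = -329$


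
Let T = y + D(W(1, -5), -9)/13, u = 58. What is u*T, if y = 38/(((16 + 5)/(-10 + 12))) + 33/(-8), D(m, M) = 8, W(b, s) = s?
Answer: 6931/1092 ≈ 6.3471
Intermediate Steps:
y = -85/168 (y = 38/((21/2)) + 33*(-⅛) = 38/((21*(½))) - 33/8 = 38/(21/2) - 33/8 = 38*(2/21) - 33/8 = 76/21 - 33/8 = -85/168 ≈ -0.50595)
T = 239/2184 (T = -85/168 + 8/13 = 239/2184 ≈ 0.10943)
u*T = 58*(239/2184) = 6931/1092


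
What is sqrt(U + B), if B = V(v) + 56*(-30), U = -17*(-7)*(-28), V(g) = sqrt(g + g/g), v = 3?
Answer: I*sqrt(5010) ≈ 70.781*I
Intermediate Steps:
V(g) = sqrt(1 + g) (V(g) = sqrt(g + 1) = sqrt(1 + g))
U = -3332 (U = 119*(-28) = -3332)
B = -1678 (B = sqrt(1 + 3) + 56*(-30) = sqrt(4) - 1680 = 2 - 1680 = -1678)
sqrt(U + B) = sqrt(-3332 - 1678) = sqrt(-5010) = I*sqrt(5010)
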